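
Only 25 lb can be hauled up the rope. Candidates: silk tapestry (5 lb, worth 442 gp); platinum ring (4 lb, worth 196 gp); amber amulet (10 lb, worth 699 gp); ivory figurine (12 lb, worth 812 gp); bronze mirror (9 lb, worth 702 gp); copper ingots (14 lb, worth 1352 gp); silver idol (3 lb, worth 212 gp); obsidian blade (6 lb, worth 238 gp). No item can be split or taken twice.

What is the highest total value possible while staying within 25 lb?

2054

By value per lb: copper ingots 96.57, silk tapestry 88.40, bronze mirror 78.00 lead.
Greedy by ratio would take silk tapestry + copper ingots + silver idol: 22 lb used, total 2006.
The 8 lb tied up in silk tapestry and silver idol is better spent on bronze mirror — total rises to 2054 (23 lb).
Every other selection either busts 25 lb or fails to beat 2054.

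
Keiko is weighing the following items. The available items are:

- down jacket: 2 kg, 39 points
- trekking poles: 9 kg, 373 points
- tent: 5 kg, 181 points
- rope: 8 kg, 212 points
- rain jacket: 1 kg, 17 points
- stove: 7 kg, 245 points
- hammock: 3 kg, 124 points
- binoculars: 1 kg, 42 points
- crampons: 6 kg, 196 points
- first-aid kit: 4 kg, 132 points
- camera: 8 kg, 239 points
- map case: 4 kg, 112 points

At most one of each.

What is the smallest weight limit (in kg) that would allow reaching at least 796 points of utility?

21

Minimise kg subject to total utility ≥ 796.
Taking trekking poles + tent + stove gives 799 (≥ 796) for 21 kg.
Any bundle with less than 21 kg falls short of 796.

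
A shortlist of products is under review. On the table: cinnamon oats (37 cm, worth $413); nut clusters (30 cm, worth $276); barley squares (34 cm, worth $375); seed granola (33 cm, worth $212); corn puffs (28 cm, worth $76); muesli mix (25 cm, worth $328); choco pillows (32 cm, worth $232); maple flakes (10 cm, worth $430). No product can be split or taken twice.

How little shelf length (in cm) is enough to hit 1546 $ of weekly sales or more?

Need the lightest bundle worth ≥ 1546.
Taking cinnamon oats + barley squares + muesli mix + maple flakes gives 1546 (≥ 1546) for 106 cm.
Below 106 cm the best achievable stays under 1546.

106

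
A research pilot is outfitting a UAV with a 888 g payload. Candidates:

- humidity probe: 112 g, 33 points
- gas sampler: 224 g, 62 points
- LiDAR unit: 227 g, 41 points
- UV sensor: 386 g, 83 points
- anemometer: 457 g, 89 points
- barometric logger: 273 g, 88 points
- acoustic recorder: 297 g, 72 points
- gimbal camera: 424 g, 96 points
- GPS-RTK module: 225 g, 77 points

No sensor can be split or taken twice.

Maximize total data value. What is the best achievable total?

260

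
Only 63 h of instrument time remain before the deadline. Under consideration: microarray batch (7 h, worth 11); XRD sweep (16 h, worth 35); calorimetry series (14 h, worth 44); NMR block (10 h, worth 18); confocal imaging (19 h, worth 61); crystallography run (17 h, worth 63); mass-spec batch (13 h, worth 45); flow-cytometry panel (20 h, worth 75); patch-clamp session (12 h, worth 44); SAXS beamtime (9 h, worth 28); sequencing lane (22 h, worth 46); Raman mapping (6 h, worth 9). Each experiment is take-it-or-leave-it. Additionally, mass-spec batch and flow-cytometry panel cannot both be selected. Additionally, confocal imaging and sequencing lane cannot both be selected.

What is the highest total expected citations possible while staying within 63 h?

226

Taking calorimetry series + crystallography run + flow-cytometry panel + patch-clamp session: 63 h used, 226 in expected citations.
Runner-up calorimetry series + confocal imaging + crystallography run + mass-spec batch tops out at 213.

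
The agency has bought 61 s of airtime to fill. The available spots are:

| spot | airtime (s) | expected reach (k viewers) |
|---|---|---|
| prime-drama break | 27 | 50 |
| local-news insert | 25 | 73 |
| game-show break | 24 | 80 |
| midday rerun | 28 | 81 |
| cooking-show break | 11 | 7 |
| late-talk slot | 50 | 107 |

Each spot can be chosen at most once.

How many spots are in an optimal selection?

2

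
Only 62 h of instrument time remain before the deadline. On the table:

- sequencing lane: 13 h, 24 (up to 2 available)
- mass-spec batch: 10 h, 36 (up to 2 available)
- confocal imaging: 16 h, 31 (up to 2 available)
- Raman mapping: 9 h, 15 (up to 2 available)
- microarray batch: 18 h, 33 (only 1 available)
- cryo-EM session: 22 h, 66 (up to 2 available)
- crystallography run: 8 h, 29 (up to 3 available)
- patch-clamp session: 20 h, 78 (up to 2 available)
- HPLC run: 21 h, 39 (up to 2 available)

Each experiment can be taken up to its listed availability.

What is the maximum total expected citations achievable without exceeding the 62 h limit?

228

By expected citations per h: patch-clamp session 3.90, crystallography run 3.62, mass-spec batch 3.60 lead.
Filling by ratio: 2×crystallography run + 2×patch-clamp session for 214, with 6 h left unused.
The 16 h tied up in 2×crystallography run is better spent on 2×mass-spec batch — total rises to 228 (60 h).
That's the maximum — no swap from here does better than 228.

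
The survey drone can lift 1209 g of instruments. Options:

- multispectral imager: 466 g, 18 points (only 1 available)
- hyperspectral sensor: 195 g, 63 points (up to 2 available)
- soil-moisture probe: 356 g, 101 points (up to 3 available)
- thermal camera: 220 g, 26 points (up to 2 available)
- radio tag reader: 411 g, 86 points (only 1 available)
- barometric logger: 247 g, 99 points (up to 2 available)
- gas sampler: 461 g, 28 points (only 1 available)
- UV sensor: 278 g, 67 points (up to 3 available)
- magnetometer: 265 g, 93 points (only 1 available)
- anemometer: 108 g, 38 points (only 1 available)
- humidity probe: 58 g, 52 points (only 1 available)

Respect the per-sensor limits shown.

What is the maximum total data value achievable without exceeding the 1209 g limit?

469

A density-first pass picks hyperspectral sensor + 2×barometric logger + magnetometer + anemometer + humidity probe — 444 at 1120 g.
The 108 g tied up in anemometer is better spent on hyperspectral sensor — total rises to 469 (1207 g).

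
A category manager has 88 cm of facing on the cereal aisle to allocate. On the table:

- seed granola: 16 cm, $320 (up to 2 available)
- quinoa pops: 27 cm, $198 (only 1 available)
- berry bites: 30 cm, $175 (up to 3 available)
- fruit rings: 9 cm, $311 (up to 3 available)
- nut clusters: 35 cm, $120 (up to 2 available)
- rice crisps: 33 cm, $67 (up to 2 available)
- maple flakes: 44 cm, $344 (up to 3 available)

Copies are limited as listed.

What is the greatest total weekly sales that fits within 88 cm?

1771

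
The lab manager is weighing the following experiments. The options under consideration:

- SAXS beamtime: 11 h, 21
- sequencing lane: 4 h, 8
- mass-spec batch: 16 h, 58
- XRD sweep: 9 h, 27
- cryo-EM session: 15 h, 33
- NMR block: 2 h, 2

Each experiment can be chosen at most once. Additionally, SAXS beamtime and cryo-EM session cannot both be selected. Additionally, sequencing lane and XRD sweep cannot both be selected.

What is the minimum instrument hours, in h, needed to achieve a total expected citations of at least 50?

Look for the lowest-instrument combination reaching 50.
mass-spec batch: 58 expected citations at 16 h.
No combination under 16 h hits 50.

16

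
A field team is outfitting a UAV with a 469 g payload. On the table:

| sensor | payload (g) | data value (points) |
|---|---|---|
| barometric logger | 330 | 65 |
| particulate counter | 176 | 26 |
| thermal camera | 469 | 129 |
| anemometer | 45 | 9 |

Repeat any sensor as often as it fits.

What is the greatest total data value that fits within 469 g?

129

Density check — thermal camera 0.28, anemometer 0.20, barometric logger 0.20, particulate counter 0.15 are the best per g.
The ratio ordering already packs tightly: thermal camera, 469 g, 129.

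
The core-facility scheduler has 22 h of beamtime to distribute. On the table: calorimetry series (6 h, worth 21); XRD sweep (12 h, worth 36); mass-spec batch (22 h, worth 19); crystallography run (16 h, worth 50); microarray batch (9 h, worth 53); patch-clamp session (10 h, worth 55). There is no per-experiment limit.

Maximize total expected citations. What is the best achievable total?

Filling by ratio: 2×microarray batch for 106, with 4 h left unused.
The 18 h tied up in 2×microarray batch is better spent on 2×patch-clamp session — total rises to 110 (20 h).

110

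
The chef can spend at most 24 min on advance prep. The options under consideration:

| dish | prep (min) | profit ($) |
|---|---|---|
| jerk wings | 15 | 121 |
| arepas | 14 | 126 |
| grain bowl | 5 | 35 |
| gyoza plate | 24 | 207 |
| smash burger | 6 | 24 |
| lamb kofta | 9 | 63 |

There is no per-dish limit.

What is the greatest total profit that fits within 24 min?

207

Greedy by ratio would take arepas + 2×grain bowl: 24 min used, total 196.
The 24 min tied up in arepas and 2×grain bowl is better spent on gyoza plate — total rises to 207 (24 min).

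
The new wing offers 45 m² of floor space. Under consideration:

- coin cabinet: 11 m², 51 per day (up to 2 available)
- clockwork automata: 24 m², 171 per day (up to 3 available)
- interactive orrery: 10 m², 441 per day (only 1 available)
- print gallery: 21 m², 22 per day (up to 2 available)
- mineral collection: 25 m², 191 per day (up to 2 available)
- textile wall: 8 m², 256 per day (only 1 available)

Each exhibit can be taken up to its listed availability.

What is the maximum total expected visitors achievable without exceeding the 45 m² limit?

888

Best packing: interactive orrery + mineral collection + textile wall — 43 m², 888 total.
That's the maximum — no swap from here does better than 888.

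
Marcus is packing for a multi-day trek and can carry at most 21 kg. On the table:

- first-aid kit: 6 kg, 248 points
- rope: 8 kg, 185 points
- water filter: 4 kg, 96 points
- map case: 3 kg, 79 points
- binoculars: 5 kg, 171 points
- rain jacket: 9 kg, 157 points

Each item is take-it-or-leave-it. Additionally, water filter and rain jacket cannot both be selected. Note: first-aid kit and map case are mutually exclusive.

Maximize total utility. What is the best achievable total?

604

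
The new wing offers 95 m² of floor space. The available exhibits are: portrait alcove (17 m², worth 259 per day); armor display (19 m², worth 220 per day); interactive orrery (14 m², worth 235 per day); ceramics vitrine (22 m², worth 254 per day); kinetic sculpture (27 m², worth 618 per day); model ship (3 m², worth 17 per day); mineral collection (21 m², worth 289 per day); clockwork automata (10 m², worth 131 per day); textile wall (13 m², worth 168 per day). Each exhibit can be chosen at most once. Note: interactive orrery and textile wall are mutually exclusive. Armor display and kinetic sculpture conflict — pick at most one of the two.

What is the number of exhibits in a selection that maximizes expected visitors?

Optimal total is 1549.
One optimal bundle: portrait alcove + interactive orrery + kinetic sculpture + model ship + mineral collection + clockwork automata (92 m²).
All optima have 6 exhibits.

6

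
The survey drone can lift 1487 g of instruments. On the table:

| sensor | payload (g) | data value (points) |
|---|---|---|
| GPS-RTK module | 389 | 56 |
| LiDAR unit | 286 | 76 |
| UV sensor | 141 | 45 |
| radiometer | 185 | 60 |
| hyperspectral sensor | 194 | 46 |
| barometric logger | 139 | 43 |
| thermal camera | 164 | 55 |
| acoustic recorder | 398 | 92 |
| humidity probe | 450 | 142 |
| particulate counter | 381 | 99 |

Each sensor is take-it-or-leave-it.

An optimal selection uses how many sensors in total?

Best achievable data value is 444.
One optimal bundle: UV sensor + radiometer + barometric logger + thermal camera + humidity probe + particulate counter (1460 g).
Any selection reaching 444 contains exactly 6 sensors.

6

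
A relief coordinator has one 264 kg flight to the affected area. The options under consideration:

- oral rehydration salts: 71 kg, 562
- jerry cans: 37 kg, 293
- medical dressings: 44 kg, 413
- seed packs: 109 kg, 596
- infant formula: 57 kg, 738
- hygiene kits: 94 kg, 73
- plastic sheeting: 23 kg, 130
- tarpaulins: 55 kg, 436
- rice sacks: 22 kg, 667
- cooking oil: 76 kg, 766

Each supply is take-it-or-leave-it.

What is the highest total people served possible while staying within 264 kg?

Taking the top-ratio supplies first gives medical dressings + infant formula + tarpaulins + rice sacks + cooking oil for 3020 (254 kg).
Dropping medical dressings and tarpaulins frees 99 kg; slotting in oral rehydration salts + jerry cans (108 kg) lifts the total to 3026 at 263 kg.

3026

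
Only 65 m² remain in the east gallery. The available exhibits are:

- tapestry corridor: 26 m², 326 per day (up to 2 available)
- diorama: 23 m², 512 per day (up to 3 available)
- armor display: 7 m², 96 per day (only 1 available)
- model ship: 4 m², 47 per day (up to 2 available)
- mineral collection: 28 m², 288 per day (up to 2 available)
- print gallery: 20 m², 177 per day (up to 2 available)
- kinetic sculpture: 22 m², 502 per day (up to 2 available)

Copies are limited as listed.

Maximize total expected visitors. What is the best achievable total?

1214

The ratio heuristic lands on armor display + 2×model ship + 2×kinetic sculpture (1194) but leaves 6 m² idle.
The 44 m² tied up in 2×kinetic sculpture is better spent on 2×diorama — total rises to 1214 (61 m²).
Nothing else within 65 m² beats 1214.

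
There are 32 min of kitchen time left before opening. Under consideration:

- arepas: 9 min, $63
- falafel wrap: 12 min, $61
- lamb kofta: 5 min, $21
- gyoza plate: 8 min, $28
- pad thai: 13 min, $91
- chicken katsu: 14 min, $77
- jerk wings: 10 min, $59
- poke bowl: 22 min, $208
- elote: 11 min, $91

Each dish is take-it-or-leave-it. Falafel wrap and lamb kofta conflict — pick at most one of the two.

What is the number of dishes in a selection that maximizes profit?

2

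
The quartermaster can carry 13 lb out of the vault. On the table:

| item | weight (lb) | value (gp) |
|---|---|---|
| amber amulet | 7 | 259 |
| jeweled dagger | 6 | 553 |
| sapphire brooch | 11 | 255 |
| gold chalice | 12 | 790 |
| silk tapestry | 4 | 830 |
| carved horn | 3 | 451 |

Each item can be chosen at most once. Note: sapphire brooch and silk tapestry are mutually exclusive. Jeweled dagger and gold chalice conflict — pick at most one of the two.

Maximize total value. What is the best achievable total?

1834

By value per lb: silk tapestry 207.50, carved horn 150.33, jeweled dagger 92.17, gold chalice 65.83 lead.
The ratio ordering already packs tightly: jeweled dagger + silk tapestry + carved horn, 13 lb, 1834.
Runner-up jeweled dagger + silk tapestry tops out at 1383.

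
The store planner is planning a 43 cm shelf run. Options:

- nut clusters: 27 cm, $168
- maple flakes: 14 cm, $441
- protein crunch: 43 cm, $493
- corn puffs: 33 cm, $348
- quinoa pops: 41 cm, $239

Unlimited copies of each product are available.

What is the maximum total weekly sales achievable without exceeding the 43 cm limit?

1323

3×maple flakes uses 42 of the 43 cm and totals 1323.
The spare 1 cm is too small for any remaining product, and no exchange beats 1323.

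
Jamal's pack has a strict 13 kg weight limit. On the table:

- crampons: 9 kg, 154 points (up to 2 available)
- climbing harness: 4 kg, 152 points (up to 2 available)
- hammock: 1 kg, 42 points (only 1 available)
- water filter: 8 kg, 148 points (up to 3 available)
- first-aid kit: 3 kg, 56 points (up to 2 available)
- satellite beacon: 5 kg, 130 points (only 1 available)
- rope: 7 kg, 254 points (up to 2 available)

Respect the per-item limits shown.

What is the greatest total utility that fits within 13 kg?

448

Density check — hammock 42.00, climbing harness 38.00, rope 36.29 are the best per kg.
A density-first pass picks 2×climbing harness + hammock + first-aid kit — 402 at 12 kg.
The 7 kg tied up in climbing harness and first-aid kit is better spent on rope — total rises to 448 (12 kg).
Every other selection either busts 13 kg or exceeds an availability limit or fails to beat 448.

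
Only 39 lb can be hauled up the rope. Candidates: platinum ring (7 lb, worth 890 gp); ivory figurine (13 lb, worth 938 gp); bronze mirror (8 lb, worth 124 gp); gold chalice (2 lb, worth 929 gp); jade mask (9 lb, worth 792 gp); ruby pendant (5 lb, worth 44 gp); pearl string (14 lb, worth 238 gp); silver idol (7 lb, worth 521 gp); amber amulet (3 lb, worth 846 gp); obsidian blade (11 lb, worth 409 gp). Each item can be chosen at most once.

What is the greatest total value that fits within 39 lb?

4439

Density check — gold chalice 464.50, amber amulet 282.00, platinum ring 127.14, jade mask 88.00 are the best per lb.
Taking the top-ratio items first gives platinum ring + gold chalice + jade mask + silver idol + amber amulet + obsidian blade for 4387 (39 lb).
Dropping silver idol and obsidian blade frees 18 lb; slotting in ivory figurine + ruby pendant (18 lb) lifts the total to 4439 at 39 lb.
Next best is platinum ring + ivory figurine + gold chalice + jade mask + amber amulet at 4395 (34 lb) — short by 44.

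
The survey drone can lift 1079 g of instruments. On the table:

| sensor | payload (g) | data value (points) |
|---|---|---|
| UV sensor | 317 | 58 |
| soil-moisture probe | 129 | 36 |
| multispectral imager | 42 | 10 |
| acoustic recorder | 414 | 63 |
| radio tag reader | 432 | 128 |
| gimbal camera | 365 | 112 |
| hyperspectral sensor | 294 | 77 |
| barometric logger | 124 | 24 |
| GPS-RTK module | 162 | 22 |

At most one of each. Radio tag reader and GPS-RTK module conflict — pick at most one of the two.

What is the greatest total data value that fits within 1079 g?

300

Ranking by ratio (data value/g): gimbal camera 0.31, radio tag reader 0.30, soil-moisture probe 0.28.
Greedy by ratio would take soil-moisture probe + multispectral imager + radio tag reader + gimbal camera: 968 g used, total 286.
The 42 g tied up in multispectral imager is better spent on barometric logger — total rises to 300 (1050 g).
The closest alternative, soil-moisture probe + multispectral imager + radio tag reader + gimbal camera, reaches only 286.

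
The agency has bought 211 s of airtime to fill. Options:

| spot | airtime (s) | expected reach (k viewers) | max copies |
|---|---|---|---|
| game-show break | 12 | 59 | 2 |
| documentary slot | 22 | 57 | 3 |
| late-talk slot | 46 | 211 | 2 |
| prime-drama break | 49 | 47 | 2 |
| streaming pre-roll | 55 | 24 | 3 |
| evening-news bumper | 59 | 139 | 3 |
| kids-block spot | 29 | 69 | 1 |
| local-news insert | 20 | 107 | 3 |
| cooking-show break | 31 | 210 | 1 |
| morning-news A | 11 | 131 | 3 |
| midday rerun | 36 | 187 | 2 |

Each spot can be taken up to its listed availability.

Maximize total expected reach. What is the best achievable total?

By expected reach per s: morning-news A 11.91, cooking-show break 6.77, local-news insert 5.35, midday rerun 5.19 lead.
The ratio ordering already packs tightly: game-show break + 3×local-news insert + cooking-show break + 3×morning-news A + 2×midday rerun, 208 s, 1357.
Every other selection either busts 211 s or exceeds an availability limit or fails to beat 1357.

1357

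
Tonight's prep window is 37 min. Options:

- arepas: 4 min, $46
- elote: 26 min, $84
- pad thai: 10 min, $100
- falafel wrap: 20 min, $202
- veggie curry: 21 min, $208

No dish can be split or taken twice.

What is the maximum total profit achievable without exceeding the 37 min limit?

354

Greedy by ratio would take arepas + pad thai + falafel wrap: 34 min used, total 348.
The 20 min tied up in falafel wrap is better spent on veggie curry — total rises to 354 (35 min).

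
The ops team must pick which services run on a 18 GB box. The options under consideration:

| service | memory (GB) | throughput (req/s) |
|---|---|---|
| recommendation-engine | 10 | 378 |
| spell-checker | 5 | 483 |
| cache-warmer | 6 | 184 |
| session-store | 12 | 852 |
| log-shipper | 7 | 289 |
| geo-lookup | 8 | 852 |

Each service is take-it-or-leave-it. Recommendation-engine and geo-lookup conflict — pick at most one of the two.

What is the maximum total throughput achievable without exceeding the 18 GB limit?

1335

By throughput per GB: geo-lookup 106.50, spell-checker 96.60, session-store 71.00 lead.
Best packing: spell-checker + session-store — 17 GB, 1335 total.
Spell-checker + geo-lookup matches that 1335 at 13 GB; no feasible combination exceeds it.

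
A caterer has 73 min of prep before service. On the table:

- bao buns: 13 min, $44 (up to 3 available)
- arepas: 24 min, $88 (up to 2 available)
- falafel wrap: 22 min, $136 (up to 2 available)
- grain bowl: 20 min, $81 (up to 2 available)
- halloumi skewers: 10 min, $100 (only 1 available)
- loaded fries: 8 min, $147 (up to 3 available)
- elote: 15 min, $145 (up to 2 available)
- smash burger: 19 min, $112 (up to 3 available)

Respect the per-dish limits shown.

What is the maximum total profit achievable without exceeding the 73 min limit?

843

By profit per min: loaded fries 18.38, halloumi skewers 10.00, elote 9.67, falafel wrap 6.18 lead.
Greedy by ratio would take halloumi skewers + 3×loaded fries + 2×elote: 64 min used, total 831.
Dropping halloumi skewers frees 10 min; slotting in smash burger (19 min) lifts the total to 843 at 73 min.
That's the maximum — no swap from here does better than 843.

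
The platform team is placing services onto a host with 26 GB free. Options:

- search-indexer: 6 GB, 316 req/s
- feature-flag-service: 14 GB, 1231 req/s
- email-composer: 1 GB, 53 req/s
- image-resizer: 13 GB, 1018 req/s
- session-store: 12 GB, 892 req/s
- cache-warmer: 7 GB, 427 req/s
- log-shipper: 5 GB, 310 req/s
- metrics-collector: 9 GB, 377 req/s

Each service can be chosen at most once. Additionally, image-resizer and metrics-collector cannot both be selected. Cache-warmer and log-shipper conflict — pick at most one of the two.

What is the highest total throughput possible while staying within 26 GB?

2123

By throughput per GB: feature-flag-service 87.93, image-resizer 78.31, session-store 74.33, log-shipper 62.00 lead.
Feature-flag-service + session-store uses 26 of the 26 GB and totals 2123.
No other feasible combination exceeds 2123.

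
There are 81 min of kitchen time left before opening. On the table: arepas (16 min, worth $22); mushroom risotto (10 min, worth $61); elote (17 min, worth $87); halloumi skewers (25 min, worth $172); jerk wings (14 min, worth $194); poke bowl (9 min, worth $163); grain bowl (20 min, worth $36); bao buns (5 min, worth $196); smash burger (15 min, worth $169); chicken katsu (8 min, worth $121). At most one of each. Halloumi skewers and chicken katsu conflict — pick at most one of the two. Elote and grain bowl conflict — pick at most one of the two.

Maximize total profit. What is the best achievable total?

991

By profit per min: bao buns 39.20, poke bowl 18.11, chicken katsu 15.12 lead.
Best packing: mushroom risotto + elote + jerk wings + poke bowl + bao buns + smash burger + chicken katsu — 78 min, 991 total.
The closest alternative, mushroom risotto + halloumi skewers + jerk wings + poke bowl + bao buns + smash burger, reaches only 955.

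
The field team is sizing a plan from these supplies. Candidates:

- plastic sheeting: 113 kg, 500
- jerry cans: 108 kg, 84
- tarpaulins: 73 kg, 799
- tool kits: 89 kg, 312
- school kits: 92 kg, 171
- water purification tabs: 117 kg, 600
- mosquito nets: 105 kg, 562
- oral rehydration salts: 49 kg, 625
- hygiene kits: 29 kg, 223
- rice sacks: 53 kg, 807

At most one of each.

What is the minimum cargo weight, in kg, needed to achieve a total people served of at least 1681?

155

Minimise kg subject to total people served ≥ 1681.
tarpaulins + hygiene kits + rice sacks reaches 1829 using 155 kg.
No combination under 155 kg hits 1681.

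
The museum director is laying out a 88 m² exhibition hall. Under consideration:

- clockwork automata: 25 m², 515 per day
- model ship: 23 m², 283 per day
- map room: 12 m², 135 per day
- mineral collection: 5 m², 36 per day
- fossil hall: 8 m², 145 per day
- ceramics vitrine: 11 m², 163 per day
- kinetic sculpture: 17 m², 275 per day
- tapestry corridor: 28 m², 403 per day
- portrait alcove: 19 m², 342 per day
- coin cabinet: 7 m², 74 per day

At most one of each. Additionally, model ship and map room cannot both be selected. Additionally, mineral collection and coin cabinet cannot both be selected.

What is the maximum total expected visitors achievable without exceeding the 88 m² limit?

1514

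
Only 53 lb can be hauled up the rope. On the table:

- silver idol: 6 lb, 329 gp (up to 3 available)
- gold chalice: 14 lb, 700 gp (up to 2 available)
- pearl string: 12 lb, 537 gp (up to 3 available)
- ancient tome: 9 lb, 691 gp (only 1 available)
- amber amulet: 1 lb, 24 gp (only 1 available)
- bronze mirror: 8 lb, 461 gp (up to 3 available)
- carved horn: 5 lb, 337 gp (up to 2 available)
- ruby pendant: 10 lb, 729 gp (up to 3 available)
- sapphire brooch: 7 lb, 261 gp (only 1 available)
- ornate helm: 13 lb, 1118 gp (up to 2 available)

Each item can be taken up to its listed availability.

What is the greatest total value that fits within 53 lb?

Filling by ratio: ancient tome + amber amulet + carved horn + ruby pendant + 2×ornate helm for 4017, with 2 lb left unused.
Replace amber amulet and carved horn with bronze mirror: the trade gains 100 net, giving 4117 at 53 lb.
Nothing else within 53 lb beats 4117.

4117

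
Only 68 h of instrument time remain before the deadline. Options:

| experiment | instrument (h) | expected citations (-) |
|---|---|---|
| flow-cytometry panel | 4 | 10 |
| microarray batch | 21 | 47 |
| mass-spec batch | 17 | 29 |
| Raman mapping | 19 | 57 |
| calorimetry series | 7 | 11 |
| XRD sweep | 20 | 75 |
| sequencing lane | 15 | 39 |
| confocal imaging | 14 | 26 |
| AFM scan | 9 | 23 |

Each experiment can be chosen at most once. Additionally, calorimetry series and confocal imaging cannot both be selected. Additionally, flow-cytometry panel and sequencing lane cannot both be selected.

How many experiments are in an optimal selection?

4

The maximum expected citations within 68 h is 197.
For example Raman mapping + XRD sweep + sequencing lane + confocal imaging achieves it, using 68 h.
Any selection reaching 197 contains exactly 4 experiments.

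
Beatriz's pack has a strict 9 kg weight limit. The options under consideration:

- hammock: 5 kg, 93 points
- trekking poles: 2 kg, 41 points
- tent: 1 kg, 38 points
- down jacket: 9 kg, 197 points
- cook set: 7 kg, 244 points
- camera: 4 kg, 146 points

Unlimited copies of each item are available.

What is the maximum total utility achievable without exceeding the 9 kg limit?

By utility per kg: tent 38.00, camera 36.50, cook set 34.86, down jacket 21.89 lead.
9×tent uses 9 of the 9 kg and totals 342.
No other feasible combination exceeds 342.

342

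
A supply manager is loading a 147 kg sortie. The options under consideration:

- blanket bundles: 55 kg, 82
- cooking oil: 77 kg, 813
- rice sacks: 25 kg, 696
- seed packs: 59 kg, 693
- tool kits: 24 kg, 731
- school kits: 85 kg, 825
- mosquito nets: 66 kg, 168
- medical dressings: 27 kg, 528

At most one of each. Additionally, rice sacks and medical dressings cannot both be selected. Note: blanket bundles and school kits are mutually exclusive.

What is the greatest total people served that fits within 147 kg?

Rice sacks + tool kits + school kits uses 134 of the 147 kg and totals 2252.
An exhaustive check of the 256 subsets confirms 2252.

2252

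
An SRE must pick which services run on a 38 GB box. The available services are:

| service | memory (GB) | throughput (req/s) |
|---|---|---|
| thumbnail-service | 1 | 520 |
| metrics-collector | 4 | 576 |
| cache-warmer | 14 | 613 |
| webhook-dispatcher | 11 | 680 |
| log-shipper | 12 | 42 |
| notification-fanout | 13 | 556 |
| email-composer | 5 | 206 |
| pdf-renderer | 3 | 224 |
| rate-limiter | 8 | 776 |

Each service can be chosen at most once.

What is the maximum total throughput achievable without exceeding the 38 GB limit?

A density-first pass picks thumbnail-service + metrics-collector + webhook-dispatcher + email-composer + pdf-renderer + rate-limiter — 2982 at 32 GB.
The 8 GB tied up in email-composer and pdf-renderer is better spent on cache-warmer — total rises to 3165 (38 GB).

3165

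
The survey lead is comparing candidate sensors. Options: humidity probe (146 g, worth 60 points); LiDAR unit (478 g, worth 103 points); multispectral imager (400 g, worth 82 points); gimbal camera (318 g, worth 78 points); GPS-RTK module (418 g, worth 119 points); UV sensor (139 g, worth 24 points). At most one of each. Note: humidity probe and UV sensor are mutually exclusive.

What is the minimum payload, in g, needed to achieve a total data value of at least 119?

418

Need the lightest bundle worth ≥ 119.
GPS-RTK module reaches 119 using 418 g.
No combination under 418 g hits 119.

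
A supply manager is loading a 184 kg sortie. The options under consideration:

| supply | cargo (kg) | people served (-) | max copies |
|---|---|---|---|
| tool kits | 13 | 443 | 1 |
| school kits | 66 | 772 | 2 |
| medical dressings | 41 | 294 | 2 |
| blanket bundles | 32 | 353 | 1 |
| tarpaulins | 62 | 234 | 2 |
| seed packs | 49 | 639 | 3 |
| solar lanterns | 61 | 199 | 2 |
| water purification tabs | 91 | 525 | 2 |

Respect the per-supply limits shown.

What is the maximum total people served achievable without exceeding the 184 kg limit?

Ranking by ratio (people served/kg): tool kits 34.08, seed packs 13.04, school kits 11.70, blanket bundles 11.03.
Greedy by ratio would take tool kits + 3×seed packs: 160 kg used, total 2360.
Dropping seed packs frees 49 kg; slotting in school kits (66 kg) lifts the total to 2493 at 177 kg.
No other feasible combination exceeds 2493.

2493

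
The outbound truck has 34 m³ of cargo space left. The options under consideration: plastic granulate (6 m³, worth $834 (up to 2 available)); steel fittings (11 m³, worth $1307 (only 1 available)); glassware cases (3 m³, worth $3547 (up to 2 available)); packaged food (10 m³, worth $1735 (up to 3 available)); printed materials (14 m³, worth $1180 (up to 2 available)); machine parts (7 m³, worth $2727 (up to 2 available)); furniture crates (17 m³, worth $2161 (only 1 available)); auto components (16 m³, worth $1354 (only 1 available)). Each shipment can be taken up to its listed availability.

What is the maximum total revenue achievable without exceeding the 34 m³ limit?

14283

The ratio ordering already packs tightly: 2×glassware cases + packaged food + 2×machine parts, 30 m³, 14283.
Nothing else within 34 m³ beats 14283.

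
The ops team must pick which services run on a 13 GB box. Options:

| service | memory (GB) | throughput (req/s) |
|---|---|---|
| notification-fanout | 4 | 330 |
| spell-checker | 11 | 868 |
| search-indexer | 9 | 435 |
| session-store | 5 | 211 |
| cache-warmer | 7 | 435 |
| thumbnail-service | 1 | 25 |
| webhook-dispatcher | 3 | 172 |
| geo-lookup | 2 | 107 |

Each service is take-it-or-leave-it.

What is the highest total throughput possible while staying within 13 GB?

975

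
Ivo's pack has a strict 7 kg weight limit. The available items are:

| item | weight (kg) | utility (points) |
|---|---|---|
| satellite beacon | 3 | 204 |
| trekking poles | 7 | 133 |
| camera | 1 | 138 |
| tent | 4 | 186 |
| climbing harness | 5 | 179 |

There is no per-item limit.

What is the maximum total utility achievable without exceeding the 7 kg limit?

7×camera uses 7 of the 7 kg and totals 966.
Nothing else within 7 kg beats 966.

966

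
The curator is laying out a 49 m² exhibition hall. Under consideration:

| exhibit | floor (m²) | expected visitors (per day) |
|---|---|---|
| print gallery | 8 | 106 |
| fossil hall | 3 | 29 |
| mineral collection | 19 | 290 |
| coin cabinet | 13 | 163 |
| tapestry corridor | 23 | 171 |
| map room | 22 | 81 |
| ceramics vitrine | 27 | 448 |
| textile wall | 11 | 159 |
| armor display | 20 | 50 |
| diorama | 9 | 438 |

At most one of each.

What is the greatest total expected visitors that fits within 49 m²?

1049

The ratio heuristic lands on ceramics vitrine + textile wall + diorama (1045) but leaves 2 m² idle.
Dropping textile wall frees 11 m²; slotting in coin cabinet (13 m²) lifts the total to 1049 at 49 m².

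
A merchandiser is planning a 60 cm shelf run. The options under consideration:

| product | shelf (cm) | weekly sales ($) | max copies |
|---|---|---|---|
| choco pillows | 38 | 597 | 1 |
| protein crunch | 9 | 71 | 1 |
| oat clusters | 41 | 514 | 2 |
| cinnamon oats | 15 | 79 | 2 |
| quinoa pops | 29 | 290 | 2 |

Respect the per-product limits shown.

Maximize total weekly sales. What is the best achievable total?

676

Ranking by ratio (weekly sales/cm): choco pillows 15.71, oat clusters 12.54, quinoa pops 10.00.
The ratio heuristic lands on choco pillows + protein crunch (668) but leaves 13 cm idle.
The 9 cm tied up in protein crunch is better spent on cinnamon oats — total rises to 676 (53 cm).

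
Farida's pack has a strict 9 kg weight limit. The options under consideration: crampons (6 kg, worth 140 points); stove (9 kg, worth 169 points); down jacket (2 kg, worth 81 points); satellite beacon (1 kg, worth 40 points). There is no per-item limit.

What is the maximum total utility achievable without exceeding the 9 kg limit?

The ratio ordering already packs tightly: 4×down jacket + satellite beacon, 9 kg, 364.

364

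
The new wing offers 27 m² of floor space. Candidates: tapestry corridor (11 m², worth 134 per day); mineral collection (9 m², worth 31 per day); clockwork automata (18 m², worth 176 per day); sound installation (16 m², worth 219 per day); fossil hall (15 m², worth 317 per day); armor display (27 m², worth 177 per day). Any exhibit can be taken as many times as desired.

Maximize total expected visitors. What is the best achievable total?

451

Tapestry corridor + fossil hall uses 26 of the 27 m² and totals 451.
Nothing else within 27 m² beats 451.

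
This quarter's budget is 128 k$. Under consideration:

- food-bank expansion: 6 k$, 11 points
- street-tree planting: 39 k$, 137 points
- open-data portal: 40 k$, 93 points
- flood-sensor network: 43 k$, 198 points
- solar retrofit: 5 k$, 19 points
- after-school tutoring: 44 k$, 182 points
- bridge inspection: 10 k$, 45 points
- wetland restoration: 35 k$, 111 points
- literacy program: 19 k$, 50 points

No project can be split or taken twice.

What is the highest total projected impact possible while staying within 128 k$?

517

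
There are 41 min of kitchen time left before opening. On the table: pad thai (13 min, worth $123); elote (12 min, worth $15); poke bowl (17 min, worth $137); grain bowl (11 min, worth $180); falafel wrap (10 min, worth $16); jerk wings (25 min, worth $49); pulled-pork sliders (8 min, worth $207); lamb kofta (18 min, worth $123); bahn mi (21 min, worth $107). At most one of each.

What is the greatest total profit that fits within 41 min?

The ratio heuristic lands on pad thai + grain bowl + pulled-pork sliders (510) but leaves 9 min idle.
Replace pad thai with poke bowl: the trade gains 14 net, giving 524 at 36 min.
Next best is pad thai + grain bowl + pulled-pork sliders at 510 (32 min) — short by 14.

524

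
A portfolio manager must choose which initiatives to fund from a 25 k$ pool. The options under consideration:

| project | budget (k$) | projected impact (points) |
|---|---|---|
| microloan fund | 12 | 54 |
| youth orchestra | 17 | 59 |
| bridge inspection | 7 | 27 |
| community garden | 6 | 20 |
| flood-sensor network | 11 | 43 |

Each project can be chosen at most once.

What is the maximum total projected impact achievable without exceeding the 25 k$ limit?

101

Taking the top-ratio projects first gives microloan fund + flood-sensor network for 97 (23 k$).
The 11 k$ tied up in flood-sensor network is better spent on bridge inspection + community garden — total rises to 101 (25 k$).
No other feasible combination exceeds 101.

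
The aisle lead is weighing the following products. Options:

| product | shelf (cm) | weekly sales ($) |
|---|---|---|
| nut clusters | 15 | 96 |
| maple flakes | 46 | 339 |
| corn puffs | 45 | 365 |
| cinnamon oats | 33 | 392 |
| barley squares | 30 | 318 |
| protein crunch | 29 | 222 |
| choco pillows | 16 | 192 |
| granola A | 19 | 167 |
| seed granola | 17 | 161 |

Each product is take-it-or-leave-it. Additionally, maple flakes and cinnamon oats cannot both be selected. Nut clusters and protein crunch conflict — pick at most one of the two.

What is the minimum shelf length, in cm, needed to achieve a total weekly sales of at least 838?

Look for the lowest-shelf combination reaching 838.
cinnamon oats + barley squares + choco pillows: 902 weekly sales at 79 cm.
No combination under 79 cm hits 838.

79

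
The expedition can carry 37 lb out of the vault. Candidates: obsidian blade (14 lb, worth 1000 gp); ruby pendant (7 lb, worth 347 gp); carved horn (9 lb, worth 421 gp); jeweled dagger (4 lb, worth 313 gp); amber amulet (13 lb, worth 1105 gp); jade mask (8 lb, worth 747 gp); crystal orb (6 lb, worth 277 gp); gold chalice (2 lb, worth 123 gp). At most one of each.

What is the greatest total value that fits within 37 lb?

By value per lb: jade mask 93.38, amber amulet 85.00, jeweled dagger 78.25 lead.
Taking the top-ratio items first gives ruby pendant + jeweled dagger + amber amulet + jade mask + gold chalice for 2635 (34 lb).
Dropping ruby pendant and jeweled dagger frees 11 lb; slotting in obsidian blade (14 lb) lifts the total to 2975 at 37 lb.
The closest alternative, obsidian blade + amber amulet + jade mask, reaches only 2852.

2975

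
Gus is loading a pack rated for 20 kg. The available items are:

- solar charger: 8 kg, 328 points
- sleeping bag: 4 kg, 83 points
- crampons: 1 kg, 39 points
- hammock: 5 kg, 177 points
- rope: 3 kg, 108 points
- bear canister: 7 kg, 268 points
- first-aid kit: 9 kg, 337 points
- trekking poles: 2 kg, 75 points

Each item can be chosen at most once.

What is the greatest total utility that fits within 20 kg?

779

The ratio heuristic lands on solar charger + crampons + bear canister + trekking poles (710) but leaves 2 kg idle.
Replace crampons with rope: the trade gains 69 net, giving 779 at 20 kg.
No other feasible combination exceeds 779.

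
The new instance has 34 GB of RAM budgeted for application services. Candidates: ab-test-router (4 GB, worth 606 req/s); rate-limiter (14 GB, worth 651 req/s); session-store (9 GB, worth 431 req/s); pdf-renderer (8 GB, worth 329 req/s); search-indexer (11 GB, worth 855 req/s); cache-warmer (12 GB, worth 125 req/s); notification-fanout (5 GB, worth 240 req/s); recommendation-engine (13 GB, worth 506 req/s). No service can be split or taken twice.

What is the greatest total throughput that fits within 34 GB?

A density-first pass picks ab-test-router + session-store + search-indexer + notification-fanout — 2132 at 29 GB.
Replace session-store with rate-limiter: the trade gains 220 net, giving 2352 at 34 GB.
Next best is ab-test-router + session-store + pdf-renderer + search-indexer at 2221 (32 GB) — short by 131.

2352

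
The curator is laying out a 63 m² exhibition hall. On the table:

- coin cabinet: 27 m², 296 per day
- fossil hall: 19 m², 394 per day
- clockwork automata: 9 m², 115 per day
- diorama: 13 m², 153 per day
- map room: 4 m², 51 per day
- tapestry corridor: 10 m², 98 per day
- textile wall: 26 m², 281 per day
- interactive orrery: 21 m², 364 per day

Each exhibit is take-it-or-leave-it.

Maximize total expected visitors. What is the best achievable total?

Greedy by ratio would take fossil hall + clockwork automata + map room + tapestry corridor + interactive orrery: 63 m² used, total 1022.
The 14 m² tied up in map room and tapestry corridor is better spent on diorama — total rises to 1026 (62 m²).
Next best is fossil hall + clockwork automata + map room + tapestry corridor + interactive orrery at 1022 (63 m²) — short by 4.

1026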